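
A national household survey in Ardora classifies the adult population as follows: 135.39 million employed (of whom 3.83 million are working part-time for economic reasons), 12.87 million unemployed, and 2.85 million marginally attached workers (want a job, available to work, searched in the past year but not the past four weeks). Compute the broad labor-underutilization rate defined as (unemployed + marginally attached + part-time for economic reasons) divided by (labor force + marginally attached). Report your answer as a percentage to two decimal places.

Labor force = 135.39 + 12.87 = 148.26 million.
Numerator = 12.87 + 2.85 + 3.83 = 19.55 million.
Denominator = 148.26 + 2.85 = 151.11 million.
Broad rate = 19.55 / 151.11 = 12.94%.

Broad underutilization rate ≈ 12.94%.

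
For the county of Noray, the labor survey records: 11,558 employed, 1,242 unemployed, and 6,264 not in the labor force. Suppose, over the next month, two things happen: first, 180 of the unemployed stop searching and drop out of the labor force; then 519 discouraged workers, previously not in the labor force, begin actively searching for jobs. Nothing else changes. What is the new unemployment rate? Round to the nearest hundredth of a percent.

New unemployment rate ≈ 12.03%.

Initially, labor force = 11,558 + 1,242 = 12,800, so u = 1,242/12,800 = 9.70%.
After the first change, unemployed and labor force both fall by 180 → E = 11,558, U = 1,062, labor force = 12,620.
After the second change, unemployed and labor force both rise by 519 → E = 11,558, U = 1,581, labor force = 13,139.
New unemployment rate = 1,581 / 13,139 = 12.03%.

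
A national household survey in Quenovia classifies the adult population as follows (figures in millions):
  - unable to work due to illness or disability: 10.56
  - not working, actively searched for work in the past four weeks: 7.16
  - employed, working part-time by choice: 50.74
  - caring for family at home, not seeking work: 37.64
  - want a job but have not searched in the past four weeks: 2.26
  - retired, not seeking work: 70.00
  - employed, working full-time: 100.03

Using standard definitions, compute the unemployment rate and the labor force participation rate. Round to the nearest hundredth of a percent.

Unemployment rate ≈ 4.53%; labor force participation rate ≈ 56.73%.

Employed = 50.74 + 100.03 = 150.77 million.
Unemployed = 7.16 million.
Labor force = 150.77 + 7.16 = 157.93 million.
Not in labor force = 10.56 + 37.64 + 2.26 + 70.00 = 120.46 million (those not working and not actively searching are outside the labor force — including those who want a job but have given up searching).
Civilian working-age population = 157.93 + 120.46 = 278.39 million.
Unemployment rate = 7.16 / 157.93 = 4.53%.
Labor force participation rate = 157.93 / 278.39 = 56.73%.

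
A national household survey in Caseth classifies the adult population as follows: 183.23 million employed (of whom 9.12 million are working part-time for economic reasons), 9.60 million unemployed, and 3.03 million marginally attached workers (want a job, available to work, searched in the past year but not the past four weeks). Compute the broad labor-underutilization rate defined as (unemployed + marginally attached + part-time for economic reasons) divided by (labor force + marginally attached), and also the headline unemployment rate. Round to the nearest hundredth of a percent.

Broad underutilization rate ≈ 11.10%; headline unemployment rate ≈ 4.98%.

Labor force = 183.23 + 9.60 = 192.83 million.
Numerator = 9.60 + 3.03 + 9.12 = 21.75 million.
Denominator = 192.83 + 3.03 = 195.86 million.
Broad rate = 21.75 / 195.86 = 11.10%.
Headline unemployment rate = 9.60 / 192.83 = 4.98%.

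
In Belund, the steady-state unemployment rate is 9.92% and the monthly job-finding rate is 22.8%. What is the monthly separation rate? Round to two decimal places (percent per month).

From u* = s/(s+f): s = u·f/(1−u).
s = 0.0992 × 22.8 / (1 − 0.0992) = 2.2618 / 0.9008 ≈ 2.51% per month.

Separation rate ≈ 2.51% per month.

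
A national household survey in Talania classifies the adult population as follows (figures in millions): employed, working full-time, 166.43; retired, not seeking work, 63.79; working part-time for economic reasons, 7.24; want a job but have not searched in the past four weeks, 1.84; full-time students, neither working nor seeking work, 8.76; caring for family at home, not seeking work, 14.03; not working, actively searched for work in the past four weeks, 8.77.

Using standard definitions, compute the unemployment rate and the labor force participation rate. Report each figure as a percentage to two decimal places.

Employed = 166.43 + 7.24 = 173.67 million (anyone who worked, including part-time for economic reasons, counts as employed).
Unemployed = 8.77 million.
Labor force = 173.67 + 8.77 = 182.44 million.
Not in labor force = 63.79 + 1.84 + 8.76 + 14.03 = 88.42 million (those not working and not actively searching are outside the labor force — including those who want a job but have given up searching).
Civilian working-age population = 182.44 + 88.42 = 270.86 million.
Unemployment rate = 8.77 / 182.44 = 4.81%.
Labor force participation rate = 182.44 / 270.86 = 67.36%.

Unemployment rate ≈ 4.81%; labor force participation rate ≈ 67.36%.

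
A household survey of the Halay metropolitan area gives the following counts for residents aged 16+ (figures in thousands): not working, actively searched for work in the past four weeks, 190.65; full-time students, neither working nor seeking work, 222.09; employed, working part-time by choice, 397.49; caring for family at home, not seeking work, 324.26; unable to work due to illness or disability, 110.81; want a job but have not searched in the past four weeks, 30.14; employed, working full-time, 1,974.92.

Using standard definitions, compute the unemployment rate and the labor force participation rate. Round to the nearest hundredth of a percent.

Employed = 397.49 + 1,974.92 = 2,372.41 thousand.
Unemployed = 190.65 thousand.
Labor force = 2,372.41 + 190.65 = 2,563.06 thousand.
Not in labor force = 222.09 + 324.26 + 110.81 + 30.14 = 687.30 thousand (those not working and not actively searching are outside the labor force — including those who want a job but have given up searching).
Civilian working-age population = 2,563.06 + 687.30 = 3,250.36 thousand.
Unemployment rate = 190.65 / 2,563.06 = 7.44%.
Labor force participation rate = 2,563.06 / 3,250.36 = 78.85%.

Unemployment rate ≈ 7.44%; labor force participation rate ≈ 78.85%.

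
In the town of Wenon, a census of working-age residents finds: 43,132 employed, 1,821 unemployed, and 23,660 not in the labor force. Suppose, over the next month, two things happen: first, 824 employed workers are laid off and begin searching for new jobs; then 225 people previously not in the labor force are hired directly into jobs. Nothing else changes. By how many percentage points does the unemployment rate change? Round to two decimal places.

The unemployment rate changes by +1.80 percentage points.

Initially, labor force = 43,132 + 1,821 = 44,953, so u = 1,821/44,953 = 4.05%.
After the first change, employed falls and unemployed rises by 824; labor force unchanged → E = 42,308, U = 2,645, labor force = 44,953.
After the second change, employed and labor force both rise by 225; unemployed unchanged → E = 42,533, U = 2,645, labor force = 45,178.
New unemployment rate = 2,645 / 45,178 = 5.85%.
Change = 5.85% − 4.05% = +1.80 percentage points.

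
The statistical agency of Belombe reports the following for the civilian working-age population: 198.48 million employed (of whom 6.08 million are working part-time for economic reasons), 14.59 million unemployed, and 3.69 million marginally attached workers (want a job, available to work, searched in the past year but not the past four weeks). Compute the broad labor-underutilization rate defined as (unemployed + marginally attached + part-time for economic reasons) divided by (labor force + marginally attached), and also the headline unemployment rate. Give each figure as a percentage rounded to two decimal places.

Labor force = 198.48 + 14.59 = 213.07 million.
Numerator = 14.59 + 3.69 + 6.08 = 24.36 million.
Denominator = 213.07 + 3.69 = 216.76 million.
Broad rate = 24.36 / 216.76 = 11.24%.
Headline unemployment rate = 14.59 / 213.07 = 6.85%.

Broad underutilization rate ≈ 11.24%; headline unemployment rate ≈ 6.85%.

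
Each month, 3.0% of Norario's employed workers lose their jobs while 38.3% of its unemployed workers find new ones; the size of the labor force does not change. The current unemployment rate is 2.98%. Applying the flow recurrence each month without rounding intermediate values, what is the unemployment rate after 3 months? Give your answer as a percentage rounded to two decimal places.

Unemployment rate after three months ≈ 6.40%.

With a fixed labor force, u_{t+1} = u_t + s·(1−u_t) − f·u_t = u_t·(1−s−f) + s.
Here 1−s−f = 0.587 and s = 0.030.
u_1 = 0.029800 × 0.587 + 0.030 = 0.047493.
u_2 = 0.047493 × 0.587 + 0.030 = 0.057878.
u_3 = 0.057878 × 0.587 + 0.030 = 0.063974.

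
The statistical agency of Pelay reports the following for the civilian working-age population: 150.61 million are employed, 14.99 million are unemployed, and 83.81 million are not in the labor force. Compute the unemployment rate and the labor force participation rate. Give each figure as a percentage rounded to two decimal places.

Labor force = employed + unemployed = 150.61 + 14.99 = 165.60 million.
Working-age population = 165.60 + 83.81 = 249.41 million.
Unemployment rate = 14.99 / 165.60 = 9.05%.
Labor force participation rate = 165.60 / 249.41 = 66.40%.

Unemployment rate ≈ 9.05%; labor force participation rate ≈ 66.40%.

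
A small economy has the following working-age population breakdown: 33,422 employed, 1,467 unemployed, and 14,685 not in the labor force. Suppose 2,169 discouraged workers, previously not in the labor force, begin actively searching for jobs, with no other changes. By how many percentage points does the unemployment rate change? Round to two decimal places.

The unemployment rate changes by +5.61 percentage points.

Initially, labor force = 33,422 + 1,467 = 34,889, so u = 1,467/34,889 = 4.20%.
After the change, unemployed and labor force both rise by 2,169 → E = 33,422, U = 3,636, labor force = 37,058.
New unemployment rate = 3,636 / 37,058 = 9.81%.
Change = 9.81% − 4.20% = +5.61 percentage points.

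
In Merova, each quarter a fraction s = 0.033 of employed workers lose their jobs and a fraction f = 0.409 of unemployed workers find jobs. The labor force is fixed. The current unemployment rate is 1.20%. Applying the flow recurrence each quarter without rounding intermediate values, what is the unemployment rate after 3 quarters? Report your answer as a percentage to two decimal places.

Unemployment rate after three quarters ≈ 6.38%.

With a fixed labor force, u_{t+1} = u_t + s·(1−u_t) − f·u_t = u_t·(1−s−f) + s.
Here 1−s−f = 0.558 and s = 0.033.
u_1 = 0.012000 × 0.558 + 0.033 = 0.039696.
u_2 = 0.039696 × 0.558 + 0.033 = 0.055150.
u_3 = 0.055150 × 0.558 + 0.033 = 0.063774.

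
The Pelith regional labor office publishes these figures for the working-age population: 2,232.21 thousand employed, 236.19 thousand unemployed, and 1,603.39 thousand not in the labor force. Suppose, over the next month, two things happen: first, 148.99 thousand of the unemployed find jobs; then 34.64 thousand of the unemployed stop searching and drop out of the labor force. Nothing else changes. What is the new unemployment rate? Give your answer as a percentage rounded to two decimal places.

Initially, labor force = 2,232.21 + 236.19 = 2,468.40 thousand, so u = 236.19/2,468.40 = 9.57%.
After the first change, unemployed falls and employed rises by 148.99; labor force unchanged → E = 2,381.20, U = 87.20, labor force = 2,468.40 thousand.
After the second change, unemployed and labor force both fall by 34.64 → E = 2,381.20, U = 52.56, labor force = 2,433.76 thousand.
New unemployment rate = 52.56 / 2,433.76 = 2.16%.

New unemployment rate ≈ 2.16%.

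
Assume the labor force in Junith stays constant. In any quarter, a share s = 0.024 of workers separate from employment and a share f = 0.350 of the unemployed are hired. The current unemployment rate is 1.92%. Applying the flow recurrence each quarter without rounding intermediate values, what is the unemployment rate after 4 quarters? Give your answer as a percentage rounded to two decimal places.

Unemployment rate after four quarters ≈ 5.73%.

With a fixed labor force, u_{t+1} = u_t + s·(1−u_t) − f·u_t = u_t·(1−s−f) + s.
Here 1−s−f = 0.626 and s = 0.024.
u_1 = 0.019200 × 0.626 + 0.024 = 0.036019.
u_2 = 0.036019 × 0.626 + 0.024 = 0.046548.
u_3 = 0.046548 × 0.626 + 0.024 = 0.053139.
u_4 = 0.053139 × 0.626 + 0.024 = 0.057265.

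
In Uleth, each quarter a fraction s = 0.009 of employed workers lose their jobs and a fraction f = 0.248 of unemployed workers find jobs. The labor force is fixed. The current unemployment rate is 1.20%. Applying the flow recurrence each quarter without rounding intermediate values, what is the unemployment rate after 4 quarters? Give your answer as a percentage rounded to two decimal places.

With a fixed labor force, u_{t+1} = u_t + s·(1−u_t) − f·u_t = u_t·(1−s−f) + s.
Here 1−s−f = 0.743 and s = 0.009.
u_1 = 0.012000 × 0.743 + 0.009 = 0.017916.
u_2 = 0.017916 × 0.743 + 0.009 = 0.022312.
u_3 = 0.022312 × 0.743 + 0.009 = 0.025578.
u_4 = 0.025578 × 0.743 + 0.009 = 0.028004.

Unemployment rate after four quarters ≈ 2.80%.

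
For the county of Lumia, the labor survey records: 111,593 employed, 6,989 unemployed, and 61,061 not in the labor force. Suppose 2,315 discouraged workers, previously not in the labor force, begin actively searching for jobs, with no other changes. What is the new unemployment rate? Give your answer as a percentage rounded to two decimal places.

Initially, labor force = 111,593 + 6,989 = 118,582, so u = 6,989/118,582 = 5.89%.
After the change, unemployed and labor force both rise by 2,315 → E = 111,593, U = 9,304, labor force = 120,897.
New unemployment rate = 9,304 / 120,897 = 7.70%.

New unemployment rate ≈ 7.70%.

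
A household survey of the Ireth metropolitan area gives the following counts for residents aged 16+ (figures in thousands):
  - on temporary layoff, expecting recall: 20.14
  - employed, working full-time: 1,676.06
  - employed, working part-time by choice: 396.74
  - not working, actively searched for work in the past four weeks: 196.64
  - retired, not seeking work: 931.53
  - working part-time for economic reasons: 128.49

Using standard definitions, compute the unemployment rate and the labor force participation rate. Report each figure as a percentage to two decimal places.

Employed = 1,676.06 + 396.74 + 128.49 = 2,201.29 thousand (anyone who worked, including part-time for economic reasons, counts as employed).
Unemployed = 20.14 + 196.64 = 216.78 thousand (jobless and actively searching, or on temporary layoff).
Labor force = 2,201.29 + 216.78 = 2,418.07 thousand.
Not in labor force = 931.53 thousand (those not working and not actively searching are outside the labor force).
Civilian working-age population = 2,418.07 + 931.53 = 3,349.60 thousand.
Unemployment rate = 216.78 / 2,418.07 = 8.97%.
Labor force participation rate = 2,418.07 / 3,349.60 = 72.19%.

Unemployment rate ≈ 8.97%; labor force participation rate ≈ 72.19%.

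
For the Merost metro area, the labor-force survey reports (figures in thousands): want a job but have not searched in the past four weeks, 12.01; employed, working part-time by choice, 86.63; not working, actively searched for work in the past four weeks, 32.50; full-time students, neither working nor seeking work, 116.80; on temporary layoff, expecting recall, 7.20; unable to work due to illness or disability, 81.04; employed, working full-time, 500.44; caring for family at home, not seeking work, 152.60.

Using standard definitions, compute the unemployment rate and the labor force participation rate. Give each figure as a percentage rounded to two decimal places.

Employed = 86.63 + 500.44 = 587.07 thousand.
Unemployed = 32.50 + 7.20 = 39.70 thousand (jobless and actively searching, or on temporary layoff).
Labor force = 587.07 + 39.70 = 626.77 thousand.
Not in labor force = 12.01 + 116.80 + 81.04 + 152.60 = 362.45 thousand (those not working and not actively searching are outside the labor force — including those who want a job but have given up searching).
Civilian working-age population = 626.77 + 362.45 = 989.22 thousand.
Unemployment rate = 39.70 / 626.77 = 6.33%.
Labor force participation rate = 626.77 / 989.22 = 63.36%.

Unemployment rate ≈ 6.33%; labor force participation rate ≈ 63.36%.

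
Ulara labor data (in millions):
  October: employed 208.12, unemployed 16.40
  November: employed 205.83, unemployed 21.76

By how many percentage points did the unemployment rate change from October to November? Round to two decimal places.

October: labor force = 208.12 + 16.40 = 224.52; u = 16.40/224.52 = 7.30%.
November: labor force = 205.83 + 21.76 = 227.59; u = 21.76/227.59 = 9.56%.
Change = 9.56% − 7.30% = +2.26 pp.

The unemployment rate changed by +2.26 percentage points.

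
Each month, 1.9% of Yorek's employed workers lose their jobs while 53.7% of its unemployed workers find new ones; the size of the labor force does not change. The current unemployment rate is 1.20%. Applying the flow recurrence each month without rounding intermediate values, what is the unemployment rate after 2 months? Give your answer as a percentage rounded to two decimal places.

With a fixed labor force, u_{t+1} = u_t + s·(1−u_t) − f·u_t = u_t·(1−s−f) + s.
Here 1−s−f = 0.444 and s = 0.019.
u_1 = 0.012000 × 0.444 + 0.019 = 0.024328.
u_2 = 0.024328 × 0.444 + 0.019 = 0.029802.

Unemployment rate after two months ≈ 2.98%.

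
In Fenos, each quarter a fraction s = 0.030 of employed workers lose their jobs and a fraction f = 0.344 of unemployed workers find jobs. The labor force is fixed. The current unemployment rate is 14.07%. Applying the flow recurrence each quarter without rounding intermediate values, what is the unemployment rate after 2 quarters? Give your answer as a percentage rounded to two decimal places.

Unemployment rate after two quarters ≈ 10.39%.

With a fixed labor force, u_{t+1} = u_t + s·(1−u_t) − f·u_t = u_t·(1−s−f) + s.
Here 1−s−f = 0.626 and s = 0.030.
u_1 = 0.140700 × 0.626 + 0.030 = 0.118078.
u_2 = 0.118078 × 0.626 + 0.030 = 0.103917.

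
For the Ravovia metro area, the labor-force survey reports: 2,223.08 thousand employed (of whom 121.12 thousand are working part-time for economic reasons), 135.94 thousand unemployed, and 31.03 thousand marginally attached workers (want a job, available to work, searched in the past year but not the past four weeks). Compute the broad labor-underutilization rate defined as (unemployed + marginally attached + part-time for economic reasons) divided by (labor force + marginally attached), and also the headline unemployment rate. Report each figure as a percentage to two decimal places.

Broad underutilization rate ≈ 12.05%; headline unemployment rate ≈ 5.76%.

Labor force = 2,223.08 + 135.94 = 2,359.02 thousand.
Numerator = 135.94 + 31.03 + 121.12 = 288.09 thousand.
Denominator = 2,359.02 + 31.03 = 2,390.05 thousand.
Broad rate = 288.09 / 2,390.05 = 12.05%.
Headline unemployment rate = 135.94 / 2,359.02 = 5.76%.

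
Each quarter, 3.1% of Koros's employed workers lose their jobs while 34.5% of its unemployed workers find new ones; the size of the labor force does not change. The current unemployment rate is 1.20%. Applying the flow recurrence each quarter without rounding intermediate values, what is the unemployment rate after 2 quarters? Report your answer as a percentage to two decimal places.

Unemployment rate after two quarters ≈ 5.50%.

With a fixed labor force, u_{t+1} = u_t + s·(1−u_t) − f·u_t = u_t·(1−s−f) + s.
Here 1−s−f = 0.624 and s = 0.031.
u_1 = 0.012000 × 0.624 + 0.031 = 0.038488.
u_2 = 0.038488 × 0.624 + 0.031 = 0.055017.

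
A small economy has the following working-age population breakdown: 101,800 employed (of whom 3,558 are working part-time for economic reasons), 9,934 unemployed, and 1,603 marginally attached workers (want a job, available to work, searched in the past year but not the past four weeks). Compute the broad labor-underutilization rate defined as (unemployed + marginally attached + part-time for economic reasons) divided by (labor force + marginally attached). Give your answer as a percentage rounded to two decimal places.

Labor force = 101,800 + 9,934 = 111,734.
Numerator = 9,934 + 1,603 + 3,558 = 15,095.
Denominator = 111,734 + 1,603 = 113,337.
Broad rate = 15,095 / 113,337 = 13.32%.

Broad underutilization rate ≈ 13.32%.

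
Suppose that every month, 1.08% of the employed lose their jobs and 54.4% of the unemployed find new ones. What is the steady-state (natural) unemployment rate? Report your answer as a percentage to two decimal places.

At steady state the flows balance: s·E = f·U, so U/(E+U) = s/(s+f).
u* = 1.08 / (1.08 + 54.4) = 1.08 / 55.48 = 1.95%.

Steady-state unemployment rate ≈ 1.95%.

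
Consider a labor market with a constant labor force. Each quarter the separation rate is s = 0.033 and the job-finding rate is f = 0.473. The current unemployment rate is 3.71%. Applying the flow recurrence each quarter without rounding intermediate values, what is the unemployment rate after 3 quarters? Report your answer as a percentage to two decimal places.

Unemployment rate after three quarters ≈ 6.18%.

With a fixed labor force, u_{t+1} = u_t + s·(1−u_t) − f·u_t = u_t·(1−s−f) + s.
Here 1−s−f = 0.494 and s = 0.033.
u_1 = 0.037100 × 0.494 + 0.033 = 0.051327.
u_2 = 0.051327 × 0.494 + 0.033 = 0.058356.
u_3 = 0.058356 × 0.494 + 0.033 = 0.061828.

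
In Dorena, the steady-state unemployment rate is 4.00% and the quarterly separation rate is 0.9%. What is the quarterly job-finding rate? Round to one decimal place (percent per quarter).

Job-finding rate ≈ 21.6% per quarter.

From u* = s/(s+f): f = s·(1−u)/u.
f = 0.9 × (1 − 0.0400) / 0.0400 = 0.8640 / 0.0400 ≈ 21.6% per quarter.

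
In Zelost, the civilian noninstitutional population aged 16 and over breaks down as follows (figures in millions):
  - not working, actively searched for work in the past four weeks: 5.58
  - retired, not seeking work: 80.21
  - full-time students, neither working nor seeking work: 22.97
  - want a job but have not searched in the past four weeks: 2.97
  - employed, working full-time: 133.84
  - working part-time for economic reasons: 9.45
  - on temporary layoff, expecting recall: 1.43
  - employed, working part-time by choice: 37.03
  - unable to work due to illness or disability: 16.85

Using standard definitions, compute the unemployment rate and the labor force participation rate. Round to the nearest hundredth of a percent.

Employed = 133.84 + 9.45 + 37.03 = 180.32 million (anyone who worked, including part-time for economic reasons, counts as employed).
Unemployed = 5.58 + 1.43 = 7.01 million (jobless and actively searching, or on temporary layoff).
Labor force = 180.32 + 7.01 = 187.33 million.
Not in labor force = 80.21 + 22.97 + 2.97 + 16.85 = 123.00 million (those not working and not actively searching are outside the labor force — including those who want a job but have given up searching).
Civilian working-age population = 187.33 + 123.00 = 310.33 million.
Unemployment rate = 7.01 / 187.33 = 3.74%.
Labor force participation rate = 187.33 / 310.33 = 60.36%.

Unemployment rate ≈ 3.74%; labor force participation rate ≈ 60.36%.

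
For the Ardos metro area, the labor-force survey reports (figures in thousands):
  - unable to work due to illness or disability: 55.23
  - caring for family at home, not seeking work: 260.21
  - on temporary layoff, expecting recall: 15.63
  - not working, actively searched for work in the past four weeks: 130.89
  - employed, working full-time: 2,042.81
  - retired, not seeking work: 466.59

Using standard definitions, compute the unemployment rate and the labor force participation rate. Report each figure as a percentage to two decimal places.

Unemployment rate ≈ 6.69%; labor force participation rate ≈ 73.68%.

Employed = 2,042.81 thousand.
Unemployed = 15.63 + 130.89 = 146.52 thousand (jobless and actively searching, or on temporary layoff).
Labor force = 2,042.81 + 146.52 = 2,189.33 thousand.
Not in labor force = 55.23 + 260.21 + 466.59 = 782.03 thousand (those not working and not actively searching are outside the labor force).
Civilian working-age population = 2,189.33 + 782.03 = 2,971.36 thousand.
Unemployment rate = 146.52 / 2,189.33 = 6.69%.
Labor force participation rate = 2,189.33 / 2,971.36 = 73.68%.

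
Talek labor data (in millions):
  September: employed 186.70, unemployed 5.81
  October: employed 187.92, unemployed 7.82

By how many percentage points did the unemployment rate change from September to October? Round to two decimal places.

September: labor force = 186.70 + 5.81 = 192.51; u = 5.81/192.51 = 3.02%.
October: labor force = 187.92 + 7.82 = 195.74; u = 7.82/195.74 = 4.00%.
Change = 4.00% − 3.02% = +0.98 pp.

The unemployment rate changed by +0.98 percentage points.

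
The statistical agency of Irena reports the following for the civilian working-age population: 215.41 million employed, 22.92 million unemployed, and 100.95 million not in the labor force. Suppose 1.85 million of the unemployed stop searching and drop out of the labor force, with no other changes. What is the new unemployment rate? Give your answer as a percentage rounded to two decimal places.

New unemployment rate ≈ 8.91%.

Initially, labor force = 215.41 + 22.92 = 238.33 million, so u = 22.92/238.33 = 9.62%.
After the change, unemployed and labor force both fall by 1.85 → E = 215.41, U = 21.07, labor force = 236.48 million.
New unemployment rate = 21.07 / 236.48 = 8.91%.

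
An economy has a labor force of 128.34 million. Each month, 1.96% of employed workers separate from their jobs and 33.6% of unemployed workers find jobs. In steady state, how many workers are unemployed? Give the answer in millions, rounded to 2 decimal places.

Steady-state unemployment rate u* = s/(s+f) = 1.96/(1.96+33.6) = 0.055118.
Unemployed = u* × labor force = 0.055118 × 128.34 ≈ 7.07 million.

About 7.07 million are unemployed in steady state.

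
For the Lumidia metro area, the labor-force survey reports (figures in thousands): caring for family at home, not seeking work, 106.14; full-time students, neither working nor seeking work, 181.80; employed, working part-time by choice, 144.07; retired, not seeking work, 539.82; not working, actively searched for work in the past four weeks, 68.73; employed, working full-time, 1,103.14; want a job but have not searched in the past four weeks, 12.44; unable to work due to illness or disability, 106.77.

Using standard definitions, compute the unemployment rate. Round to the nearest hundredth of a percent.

Employed = 144.07 + 1,103.14 = 1,247.21 thousand.
Unemployed = 68.73 thousand.
Labor force = 1,247.21 + 68.73 = 1,315.94 thousand.
Unemployment rate = 68.73 / 1,315.94 = 5.22%.

Unemployment rate ≈ 5.22%.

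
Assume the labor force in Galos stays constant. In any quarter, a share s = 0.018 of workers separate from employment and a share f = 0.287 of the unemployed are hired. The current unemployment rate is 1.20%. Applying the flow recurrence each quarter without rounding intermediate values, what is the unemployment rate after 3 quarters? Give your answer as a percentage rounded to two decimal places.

Unemployment rate after three quarters ≈ 4.32%.

With a fixed labor force, u_{t+1} = u_t + s·(1−u_t) − f·u_t = u_t·(1−s−f) + s.
Here 1−s−f = 0.695 and s = 0.018.
u_1 = 0.012000 × 0.695 + 0.018 = 0.026340.
u_2 = 0.026340 × 0.695 + 0.018 = 0.036306.
u_3 = 0.036306 × 0.695 + 0.018 = 0.043233.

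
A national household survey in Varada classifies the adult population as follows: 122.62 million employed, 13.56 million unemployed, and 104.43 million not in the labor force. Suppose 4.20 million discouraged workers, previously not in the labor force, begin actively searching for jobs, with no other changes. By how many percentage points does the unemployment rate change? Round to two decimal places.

Initially, labor force = 122.62 + 13.56 = 136.18 million, so u = 13.56/136.18 = 9.96%.
After the change, unemployed and labor force both rise by 4.20 → E = 122.62, U = 17.76, labor force = 140.38 million.
New unemployment rate = 17.76 / 140.38 = 12.65%.
Change = 12.65% − 9.96% = +2.69 percentage points.

The unemployment rate changes by +2.69 percentage points.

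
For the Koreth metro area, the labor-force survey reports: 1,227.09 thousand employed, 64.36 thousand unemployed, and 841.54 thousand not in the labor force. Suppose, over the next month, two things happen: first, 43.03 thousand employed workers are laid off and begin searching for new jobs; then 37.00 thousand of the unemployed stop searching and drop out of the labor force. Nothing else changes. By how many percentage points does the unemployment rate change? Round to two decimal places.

The unemployment rate changes by +0.63 percentage points.

Initially, labor force = 1,227.09 + 64.36 = 1,291.45 thousand, so u = 64.36/1,291.45 = 4.98%.
After the first change, employed falls and unemployed rises by 43.03; labor force unchanged → E = 1,184.06, U = 107.39, labor force = 1,291.45 thousand.
After the second change, unemployed and labor force both fall by 37.00 → E = 1,184.06, U = 70.39, labor force = 1,254.45 thousand.
New unemployment rate = 70.39 / 1,254.45 = 5.61%.
Change = 5.61% − 4.98% = +0.63 percentage points.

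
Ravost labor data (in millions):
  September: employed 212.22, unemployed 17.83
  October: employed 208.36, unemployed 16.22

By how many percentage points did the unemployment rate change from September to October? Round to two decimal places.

The unemployment rate changed by −0.53 percentage points.

September: labor force = 212.22 + 17.83 = 230.05; u = 17.83/230.05 = 7.75%.
October: labor force = 208.36 + 16.22 = 224.58; u = 16.22/224.58 = 7.22%.
Change = 7.22% − 7.75% = −0.53 pp.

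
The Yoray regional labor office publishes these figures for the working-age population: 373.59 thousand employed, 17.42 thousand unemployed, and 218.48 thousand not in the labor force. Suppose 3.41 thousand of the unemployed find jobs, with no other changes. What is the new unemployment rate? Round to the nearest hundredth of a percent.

Initially, labor force = 373.59 + 17.42 = 391.01 thousand, so u = 17.42/391.01 = 4.46%.
After the change, unemployed falls and employed rises by 3.41; labor force unchanged → E = 377.00, U = 14.01, labor force = 391.01 thousand.
New unemployment rate = 14.01 / 391.01 = 3.58%.

New unemployment rate ≈ 3.58%.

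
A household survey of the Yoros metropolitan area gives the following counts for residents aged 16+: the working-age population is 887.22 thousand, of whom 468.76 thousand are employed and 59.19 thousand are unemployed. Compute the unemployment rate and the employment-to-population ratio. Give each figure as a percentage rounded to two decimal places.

Unemployment rate ≈ 11.21%; employment-population ratio ≈ 52.83%.

Labor force = employed + unemployed = 468.76 + 59.19 = 527.95 thousand.
Unemployment rate = 59.19 / 527.95 = 11.21%.
Employment-population ratio = 468.76 / 887.22 = 52.83%.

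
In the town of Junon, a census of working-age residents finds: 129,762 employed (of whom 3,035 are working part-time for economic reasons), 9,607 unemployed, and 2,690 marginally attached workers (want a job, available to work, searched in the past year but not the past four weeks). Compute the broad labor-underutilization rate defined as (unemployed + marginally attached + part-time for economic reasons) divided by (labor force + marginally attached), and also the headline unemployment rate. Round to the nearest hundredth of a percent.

Broad underutilization rate ≈ 10.79%; headline unemployment rate ≈ 6.89%.

Labor force = 129,762 + 9,607 = 139,369.
Numerator = 9,607 + 2,690 + 3,035 = 15,332.
Denominator = 139,369 + 2,690 = 142,059.
Broad rate = 15,332 / 142,059 = 10.79%.
Headline unemployment rate = 9,607 / 139,369 = 6.89%.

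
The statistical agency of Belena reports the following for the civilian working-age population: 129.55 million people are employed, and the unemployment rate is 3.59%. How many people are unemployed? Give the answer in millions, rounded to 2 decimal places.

Let U be the number unemployed. The labor force is E + U, and U/(E+U) = 0.0359.
So U = 0.0359 × 129.55 / (1 − 0.0359) = 4.6508 / 0.9641 ≈ 4.82 million.

About 4.82 million are unemployed.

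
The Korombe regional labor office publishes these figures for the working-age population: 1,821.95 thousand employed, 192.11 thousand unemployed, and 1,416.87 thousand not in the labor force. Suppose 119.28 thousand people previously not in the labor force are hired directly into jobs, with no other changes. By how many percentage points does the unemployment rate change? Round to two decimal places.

Initially, labor force = 1,821.95 + 192.11 = 2,014.06 thousand, so u = 192.11/2,014.06 = 9.54%.
After the change, employed and labor force both rise by 119.28; unemployed unchanged → E = 1,941.23, U = 192.11, labor force = 2,133.34 thousand.
New unemployment rate = 192.11 / 2,133.34 = 9.01%.
Change = 9.01% − 9.54% = −0.53 percentage points.

The unemployment rate changes by −0.53 percentage points.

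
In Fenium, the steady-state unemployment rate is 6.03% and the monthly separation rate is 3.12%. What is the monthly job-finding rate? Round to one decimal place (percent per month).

Job-finding rate ≈ 48.6% per month.

From u* = s/(s+f): f = s·(1−u)/u.
f = 3.12 × (1 − 0.0603) / 0.0603 = 2.9319 / 0.0603 ≈ 48.6% per month.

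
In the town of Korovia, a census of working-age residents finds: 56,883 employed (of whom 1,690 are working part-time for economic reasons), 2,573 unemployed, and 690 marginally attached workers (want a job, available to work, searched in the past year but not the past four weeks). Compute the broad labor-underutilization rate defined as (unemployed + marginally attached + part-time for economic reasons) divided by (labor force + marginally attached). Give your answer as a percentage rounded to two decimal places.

Labor force = 56,883 + 2,573 = 59,456.
Numerator = 2,573 + 690 + 1,690 = 4,953.
Denominator = 59,456 + 690 = 60,146.
Broad rate = 4,953 / 60,146 = 8.23%.

Broad underutilization rate ≈ 8.23%.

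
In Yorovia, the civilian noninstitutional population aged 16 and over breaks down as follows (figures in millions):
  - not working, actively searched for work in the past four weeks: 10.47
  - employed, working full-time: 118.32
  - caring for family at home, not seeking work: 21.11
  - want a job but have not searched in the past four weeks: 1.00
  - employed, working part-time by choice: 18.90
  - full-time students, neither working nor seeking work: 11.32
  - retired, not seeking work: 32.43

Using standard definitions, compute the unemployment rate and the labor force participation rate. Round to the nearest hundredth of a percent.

Employed = 118.32 + 18.90 = 137.22 million.
Unemployed = 10.47 million.
Labor force = 137.22 + 10.47 = 147.69 million.
Not in labor force = 21.11 + 1.00 + 11.32 + 32.43 = 65.86 million (those not working and not actively searching are outside the labor force — including those who want a job but have given up searching).
Civilian working-age population = 147.69 + 65.86 = 213.55 million.
Unemployment rate = 10.47 / 147.69 = 7.09%.
Labor force participation rate = 147.69 / 213.55 = 69.16%.

Unemployment rate ≈ 7.09%; labor force participation rate ≈ 69.16%.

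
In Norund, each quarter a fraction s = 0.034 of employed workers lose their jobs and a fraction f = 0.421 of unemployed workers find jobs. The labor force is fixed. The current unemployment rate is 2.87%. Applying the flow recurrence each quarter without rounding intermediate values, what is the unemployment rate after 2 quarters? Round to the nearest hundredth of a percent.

With a fixed labor force, u_{t+1} = u_t + s·(1−u_t) − f·u_t = u_t·(1−s−f) + s.
Here 1−s−f = 0.545 and s = 0.034.
u_1 = 0.028700 × 0.545 + 0.034 = 0.049642.
u_2 = 0.049642 × 0.545 + 0.034 = 0.061055.

Unemployment rate after two quarters ≈ 6.11%.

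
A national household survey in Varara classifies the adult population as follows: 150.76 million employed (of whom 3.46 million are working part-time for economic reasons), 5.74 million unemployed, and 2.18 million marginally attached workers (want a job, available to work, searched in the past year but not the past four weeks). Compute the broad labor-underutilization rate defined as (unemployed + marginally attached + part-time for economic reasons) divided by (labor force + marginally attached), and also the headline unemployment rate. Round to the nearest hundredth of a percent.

Labor force = 150.76 + 5.74 = 156.50 million.
Numerator = 5.74 + 2.18 + 3.46 = 11.38 million.
Denominator = 156.50 + 2.18 = 158.68 million.
Broad rate = 11.38 / 158.68 = 7.17%.
Headline unemployment rate = 5.74 / 156.50 = 3.67%.

Broad underutilization rate ≈ 7.17%; headline unemployment rate ≈ 3.67%.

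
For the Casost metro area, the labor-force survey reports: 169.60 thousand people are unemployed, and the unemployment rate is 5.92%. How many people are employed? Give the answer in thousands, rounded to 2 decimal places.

Labor force = U / u = 169.60 / 0.0592 ≈ 2,864.86 thousand.
Employed = labor force − unemployed = 2,864.86 − 169.60 = 2,695.26 thousand.

About 2,695.26 thousand are employed.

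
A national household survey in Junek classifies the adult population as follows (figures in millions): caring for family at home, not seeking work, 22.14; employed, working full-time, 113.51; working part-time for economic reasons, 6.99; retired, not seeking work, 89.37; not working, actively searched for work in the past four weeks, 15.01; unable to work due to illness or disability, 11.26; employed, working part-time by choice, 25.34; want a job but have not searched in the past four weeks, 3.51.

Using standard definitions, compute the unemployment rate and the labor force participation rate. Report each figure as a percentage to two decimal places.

Employed = 113.51 + 6.99 + 25.34 = 145.84 million (anyone who worked, including part-time for economic reasons, counts as employed).
Unemployed = 15.01 million.
Labor force = 145.84 + 15.01 = 160.85 million.
Not in labor force = 22.14 + 89.37 + 11.26 + 3.51 = 126.28 million (those not working and not actively searching are outside the labor force — including those who want a job but have given up searching).
Civilian working-age population = 160.85 + 126.28 = 287.13 million.
Unemployment rate = 15.01 / 160.85 = 9.33%.
Labor force participation rate = 160.85 / 287.13 = 56.02%.

Unemployment rate ≈ 9.33%; labor force participation rate ≈ 56.02%.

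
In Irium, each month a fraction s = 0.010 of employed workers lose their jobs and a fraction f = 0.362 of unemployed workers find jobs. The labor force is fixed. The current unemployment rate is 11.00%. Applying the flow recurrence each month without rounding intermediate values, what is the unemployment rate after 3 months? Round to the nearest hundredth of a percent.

Unemployment rate after three months ≈ 4.75%.

With a fixed labor force, u_{t+1} = u_t + s·(1−u_t) − f·u_t = u_t·(1−s−f) + s.
Here 1−s−f = 0.628 and s = 0.010.
u_1 = 0.110000 × 0.628 + 0.010 = 0.079080.
u_2 = 0.079080 × 0.628 + 0.010 = 0.059662.
u_3 = 0.059662 × 0.628 + 0.010 = 0.047468.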